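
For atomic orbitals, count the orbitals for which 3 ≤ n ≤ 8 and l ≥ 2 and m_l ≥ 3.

35

Go shell by shell, enumerating (l, m_l) with l ≥ 2 and m_l ≥ 3:
n=4 → 1; n=5 → 3; n=6 → 6; n=7 → 10; n=8 → 15.
Total orbitals: 1 + 3 + 6 + 10 + 15 = 35.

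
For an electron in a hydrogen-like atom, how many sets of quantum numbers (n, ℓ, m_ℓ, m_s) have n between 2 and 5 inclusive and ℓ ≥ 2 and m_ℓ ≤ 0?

44

Go shell by shell, enumerating (ℓ, m_ℓ) with ℓ ≥ 2 and m_ℓ ≤ 0:
n=3 → 3; n=4 → 7; n=5 → 12.
Orbitals: 3 + 7 + 12 = 22. Including both spin states (m_s = ±1/2) gives 2 × 22 = 44 states.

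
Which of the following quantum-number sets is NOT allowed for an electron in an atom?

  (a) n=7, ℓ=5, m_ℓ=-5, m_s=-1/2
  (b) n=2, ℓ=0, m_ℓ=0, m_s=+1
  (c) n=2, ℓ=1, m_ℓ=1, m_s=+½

(b)

(b) has m_s = +1, but an electron's spin must be ±1/2.
The remaining sets (a), (c) satisfy all four rules.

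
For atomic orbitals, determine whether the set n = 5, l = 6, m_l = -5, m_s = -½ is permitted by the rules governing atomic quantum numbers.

The orbital quantum number must satisfy 0 ≤ l ≤ n−1. With n = 5 the allowed l values are 0, 1, 2, 3, 4, so l = 6 is out of range.

No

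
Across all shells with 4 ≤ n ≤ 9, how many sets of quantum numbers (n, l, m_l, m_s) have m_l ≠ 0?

Per-shell orbital counts meeting the constraint:
n=4 → 12; n=5 → 20; n=6 → 30; n=7 → 42; n=8 → 56; n=9 → 72.
Orbitals: 12 + 20 + 30 + 42 + 56 + 72 = 232. Including both spin states (m_s = ±1/2) gives 2 × 232 = 464 states.

464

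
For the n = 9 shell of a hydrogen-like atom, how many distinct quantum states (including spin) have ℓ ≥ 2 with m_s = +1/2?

77

The n = 9 shell has ℓ = 0 through 8; check each.
The (ℓ, m_ℓ) pairs meeting ℓ ≥ 2 give: ℓ=2 → 5; ℓ=3 → 7; ℓ=4 → 9; ℓ=5 → 11; ℓ=6 → 13; ℓ=7 → 15; ℓ=8 → 17.
Orbitals: 5 + 7 + 9 + 11 + 13 + 15 + 17 = 77. With m_s fixed to a single value there is one state per orbital, giving 77 states.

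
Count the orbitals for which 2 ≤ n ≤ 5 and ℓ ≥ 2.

38

Go shell by shell, enumerating (ℓ, m_ℓ) with ℓ ≥ 2:
n=3 → 5; n=4 → 12; n=5 → 21.
Total orbitals: 5 + 12 + 21 = 38.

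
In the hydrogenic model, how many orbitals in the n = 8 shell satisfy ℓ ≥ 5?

39

For n = 8, ℓ ranges over 0 … 7.
Orbitals with ℓ ≥ 5, by ℓ: ℓ=5 → 11; ℓ=6 → 13; ℓ=7 → 15.
Total orbitals: 11 + 13 + 15 = 39.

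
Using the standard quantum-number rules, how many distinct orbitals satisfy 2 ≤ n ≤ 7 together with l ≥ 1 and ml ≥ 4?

10

Work shell by shell — for each n, count the (l, ml) pairs that satisfy l ≥ 1 and ml ≥ 4:
n=5 → 1; n=6 → 3; n=7 → 6.
Total orbitals: 1 + 3 + 6 = 10.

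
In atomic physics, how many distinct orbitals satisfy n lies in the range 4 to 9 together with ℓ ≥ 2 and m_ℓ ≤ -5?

20

For each n in the range, tally the orbitals obeying ℓ ≥ 2 and m_ℓ ≤ -5:
n=6 → 1; n=7 → 3; n=8 → 6; n=9 → 10.
Total orbitals: 1 + 3 + 6 + 10 = 20.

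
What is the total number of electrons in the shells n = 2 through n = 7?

Shell n has n² orbitals: 2²=4 + 3²=9 + 4²=16 + 5²=25 + 6²=36 + 7²=49 = 139 orbitals.
Two spin states per orbital: 2 × 139 = 278 electrons.

278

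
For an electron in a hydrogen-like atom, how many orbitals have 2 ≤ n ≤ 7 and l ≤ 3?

For each n in the range, tally the orbitals obeying l ≤ 3:
n=2 → 4; n=3 → 9; n=4 → 16; n=5 → 16; n=6 → 16; n=7 → 16.
Total orbitals: 4 + 9 + 16 + 16 + 16 + 16 = 77.

77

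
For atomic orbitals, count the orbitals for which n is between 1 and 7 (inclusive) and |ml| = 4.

12

Go shell by shell, enumerating (l, ml) with |ml| = 4:
n=5 → 2; n=6 → 4; n=7 → 6.
Total orbitals: 2 + 4 + 6 = 12.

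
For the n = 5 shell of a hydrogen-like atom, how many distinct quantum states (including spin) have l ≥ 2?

The n = 5 shell has l = 0 through 4; check each.
Contributions: l=2 → 5; l=3 → 7; l=4 → 9.
Orbitals: 5 + 7 + 9 = 21. Each orbital carries two spin states, so 21 × 2 = 42 states.

42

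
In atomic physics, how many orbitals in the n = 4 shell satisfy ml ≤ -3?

1

For n = 4, l ranges over 0 … 3.
The (l, ml) pairs meeting ml ≤ -3 give: l=3 → 1.
Total orbitals: 1.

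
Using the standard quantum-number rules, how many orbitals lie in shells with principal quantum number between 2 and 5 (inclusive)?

54

Shell n has n² orbitals: 2²=4 + 3²=9 + 4²=16 + 5²=25 = 54 orbitals.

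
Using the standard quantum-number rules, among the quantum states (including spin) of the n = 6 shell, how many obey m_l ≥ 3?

The n = 6 shell has l = 0 through 5; check each.
The (l, m_l) pairs meeting m_l ≥ 3 give: l=3 → 1; l=4 → 2; l=5 → 3.
Orbitals: 1 + 2 + 3 = 6. Each orbital carries two spin states, so 6 × 2 = 12 states.

12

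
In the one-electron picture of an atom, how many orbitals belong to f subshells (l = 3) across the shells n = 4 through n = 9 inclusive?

42

An f subshell (l = 3) exists for every n ≥ 4, so shells n = 4, 5, 6, 7, 8, 9 each contribute one — 6 subshells.
Since each f subshell has 2·3+1 = 7 orbitals, the total is 6 × 7 = 42.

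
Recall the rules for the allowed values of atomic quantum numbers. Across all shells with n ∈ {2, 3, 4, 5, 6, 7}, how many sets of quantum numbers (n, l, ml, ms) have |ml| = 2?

Work shell by shell — for each n, count the (l, ml) pairs that satisfy |ml| = 2:
n=3 → 2; n=4 → 4; n=5 → 6; n=6 → 8; n=7 → 10.
Orbitals: 2 + 4 + 6 + 8 + 10 = 30. Including both spin states (ms = ±1/2) gives 2 × 30 = 60 states.

60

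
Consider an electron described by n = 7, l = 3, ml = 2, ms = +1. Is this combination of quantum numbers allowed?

The spin quantum number for an electron can only be ms = +1/2 or −1/2; ms = +1 is not one of those.

No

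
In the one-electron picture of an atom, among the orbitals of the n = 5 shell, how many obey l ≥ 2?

Per l-value: l=2 → 5; l=3 → 7; l=4 → 9.
Total orbitals: 5 + 7 + 9 = 21.

21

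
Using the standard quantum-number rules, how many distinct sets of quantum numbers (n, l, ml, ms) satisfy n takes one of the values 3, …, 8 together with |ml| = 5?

Per-shell orbital counts meeting the constraint:
n=6 → 2; n=7 → 4; n=8 → 6.
Orbitals: 2 + 4 + 6 = 12. Including both spin states (ms = ±1/2) gives 2 × 12 = 24 states.

24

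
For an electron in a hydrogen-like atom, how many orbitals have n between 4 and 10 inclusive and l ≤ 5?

221

Count contributing orbitals for each principal shell:
n=4 → 16; n=5 → 25; n=6 → 36; n=7 → 36; n=8 → 36; n=9 → 36; n=10 → 36.
Total orbitals: 16 + 25 + 36 + 36 + 36 + 36 + 36 = 221.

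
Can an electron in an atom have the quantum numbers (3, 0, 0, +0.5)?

Yes

n = 3 is a positive integer. ℓ = 0 satisfies 0 ≤ ℓ ≤ n−1 = 2. m_ℓ = 0 lies in the range −ℓ … +ℓ (here 0). m_s = +1/2 is one of ±1/2.
All four constraints are satisfied.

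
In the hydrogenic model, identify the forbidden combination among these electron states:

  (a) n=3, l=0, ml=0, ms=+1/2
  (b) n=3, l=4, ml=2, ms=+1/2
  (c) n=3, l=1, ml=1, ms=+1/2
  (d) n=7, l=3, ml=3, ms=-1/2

(b) has l = 4 ≥ n = 3, violating 0 ≤ l ≤ n−1.
The remaining sets (a), (c), (d) satisfy all four rules.

(b)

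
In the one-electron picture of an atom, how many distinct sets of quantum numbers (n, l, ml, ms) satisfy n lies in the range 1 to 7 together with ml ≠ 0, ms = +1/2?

112

Work shell by shell — for each n, count the (l, ml) pairs that satisfy ml ≠ 0:
n=2 → 2; n=3 → 6; n=4 → 12; n=5 → 20; n=6 → 30; n=7 → 42.
Orbitals: 2 + 6 + 12 + 20 + 30 + 42 = 112. With ms fixed to +1/2 there is one state per orbital, so 112 states.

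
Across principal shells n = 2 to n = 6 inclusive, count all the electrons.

Shell n has n² orbitals: 2²=4 + 3²=9 + 4²=16 + 5²=25 + 6²=36 = 90 orbitals.
Two spin states per orbital: 2 × 90 = 180 electrons.

180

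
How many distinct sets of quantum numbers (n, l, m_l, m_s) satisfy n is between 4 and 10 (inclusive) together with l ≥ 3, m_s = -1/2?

Count contributing orbitals for each principal shell:
n=4 → 7; n=5 → 16; n=6 → 27; n=7 → 40; n=8 → 55; n=9 → 72; n=10 → 91.
Orbitals: 7 + 16 + 27 + 40 + 55 + 72 + 91 = 308. With m_s fixed to -1/2 there is one state per orbital, so 308 states.

308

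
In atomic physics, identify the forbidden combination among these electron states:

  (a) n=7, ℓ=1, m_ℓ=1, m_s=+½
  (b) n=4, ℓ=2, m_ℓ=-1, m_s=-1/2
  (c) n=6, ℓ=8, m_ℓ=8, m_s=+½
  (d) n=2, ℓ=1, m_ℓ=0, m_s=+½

(c)

(c) has ℓ = 8 ≥ n = 6, violating 0 ≤ ℓ ≤ n−1.
The remaining sets (a), (b), (d) satisfy all four rules.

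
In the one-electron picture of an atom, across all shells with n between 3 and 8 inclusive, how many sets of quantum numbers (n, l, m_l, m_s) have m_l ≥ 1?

Go shell by shell, enumerating (l, m_l) with m_l ≥ 1:
n=3 → 3; n=4 → 6; n=5 → 10; n=6 → 15; n=7 → 21; n=8 → 28.
Orbitals: 3 + 6 + 10 + 15 + 21 + 28 = 83. Including both spin states (m_s = ±1/2) gives 2 × 83 = 166 states.

166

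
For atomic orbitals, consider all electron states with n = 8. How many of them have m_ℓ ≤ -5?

With n = 8 the allowed ℓ are 0, 1, …, 7.
Contributions: ℓ=5 → 1; ℓ=6 → 2; ℓ=7 → 3.
Orbitals: 1 + 2 + 3 = 6. Each orbital carries two spin states, so 6 × 2 = 12 states.

12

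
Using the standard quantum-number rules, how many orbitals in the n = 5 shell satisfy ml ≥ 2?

6

The n = 5 shell has l = 0 through 4; check each.
The (l, ml) pairs meeting ml ≥ 2 give: l=2 → 1; l=3 → 2; l=4 → 3.
Total orbitals: 1 + 2 + 3 = 6.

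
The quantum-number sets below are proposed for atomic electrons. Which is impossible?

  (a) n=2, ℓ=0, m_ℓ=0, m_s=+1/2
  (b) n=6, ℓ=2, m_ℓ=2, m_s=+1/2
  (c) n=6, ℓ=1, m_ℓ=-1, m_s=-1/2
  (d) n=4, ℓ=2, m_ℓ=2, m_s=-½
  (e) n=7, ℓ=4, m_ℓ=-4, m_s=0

(e) has m_s = 0, but an electron's spin must be ±1/2.
The remaining sets (a), (b), (c), (d) satisfy all four rules.

(e)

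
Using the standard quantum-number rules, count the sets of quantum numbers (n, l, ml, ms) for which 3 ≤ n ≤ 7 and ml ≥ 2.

Treat each shell separately and count matching orbitals:
n=3 → 1; n=4 → 3; n=5 → 6; n=6 → 10; n=7 → 15.
Orbitals: 1 + 3 + 6 + 10 + 15 = 35. Including both spin states (ms = ±1/2) gives 2 × 35 = 70 states.

70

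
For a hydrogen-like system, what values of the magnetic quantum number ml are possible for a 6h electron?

The 6h subshell has l = 5, and ml takes every integer from −l to +l. With l = 5 that gives the 11 values -5, -4, -3, -2, -1, 0, 1, 2, 3, 4, 5.

-5, -4, -3, -2, -1, 0, 1, 2, 3, 4, 5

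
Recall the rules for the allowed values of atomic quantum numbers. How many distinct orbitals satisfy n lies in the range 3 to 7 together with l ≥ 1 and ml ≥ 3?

Work shell by shell — for each n, count the (l, ml) pairs that satisfy l ≥ 1 and ml ≥ 3:
n=4 → 1; n=5 → 3; n=6 → 6; n=7 → 10.
Total orbitals: 1 + 3 + 6 + 10 = 20.

20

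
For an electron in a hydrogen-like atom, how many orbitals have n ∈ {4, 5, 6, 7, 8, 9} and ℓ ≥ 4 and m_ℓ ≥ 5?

20

Per-shell orbital counts meeting the constraint:
n=6 → 1; n=7 → 3; n=8 → 6; n=9 → 10.
Total orbitals: 1 + 3 + 6 + 10 = 20.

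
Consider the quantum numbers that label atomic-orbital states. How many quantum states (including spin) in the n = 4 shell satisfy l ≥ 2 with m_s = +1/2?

For n = 4, l ranges over 0 … 3.
Orbitals with l ≥ 2, by l: l=2 → 5; l=3 → 7.
Orbitals: 5 + 7 = 12. With m_s fixed to a single value there is one state per orbital, giving 12 states.

12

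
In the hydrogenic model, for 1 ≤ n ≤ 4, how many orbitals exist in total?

Total orbitals = 1² + 2² + 3² + 4² = 30.

30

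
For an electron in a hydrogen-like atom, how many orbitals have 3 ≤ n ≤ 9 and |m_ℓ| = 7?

Count contributing orbitals for each principal shell:
n=8 → 2; n=9 → 4.
Total orbitals: 2 + 4 = 6.

6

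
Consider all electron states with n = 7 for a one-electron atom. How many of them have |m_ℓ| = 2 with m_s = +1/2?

10

With n = 7 the allowed ℓ are 0, 1, …, 6.
The (ℓ, m_ℓ) pairs meeting |m_ℓ| = 2 give: ℓ=2 → 2; ℓ=3 → 2; ℓ=4 → 2; ℓ=5 → 2; ℓ=6 → 2.
Orbitals: 2 + 2 + 2 + 2 + 2 = 10. With m_s fixed to a single value there is one state per orbital, giving 10 states.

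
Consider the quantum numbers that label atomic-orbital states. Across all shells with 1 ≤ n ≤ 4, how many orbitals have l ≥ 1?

26

Count contributing orbitals for each principal shell:
n=2 → 3; n=3 → 8; n=4 → 15.
Total orbitals: 3 + 8 + 15 = 26.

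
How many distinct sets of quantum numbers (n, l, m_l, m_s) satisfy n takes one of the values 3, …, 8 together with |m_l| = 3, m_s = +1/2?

For each n in the range, tally the orbitals obeying |m_l| = 3:
n=4 → 2; n=5 → 4; n=6 → 6; n=7 → 8; n=8 → 10.
Orbitals: 2 + 4 + 6 + 8 + 10 = 30. With m_s fixed to +1/2 there is one state per orbital, so 30 states.

30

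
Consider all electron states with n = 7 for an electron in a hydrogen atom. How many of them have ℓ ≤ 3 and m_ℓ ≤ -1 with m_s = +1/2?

6

For n = 7, ℓ ranges over 0 … 6.
Contributions: ℓ=1 → 1; ℓ=2 → 2; ℓ=3 → 3.
Orbitals: 1 + 2 + 3 = 6. With m_s fixed to a single value there is one state per orbital, giving 6 states.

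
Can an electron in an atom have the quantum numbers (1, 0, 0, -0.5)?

Yes

n = 1 is a positive integer. l = 0 satisfies 0 ≤ l ≤ n−1 = 0. m_l = 0 lies in the range −l … +l (here 0). m_s = -1/2 is one of ±1/2.
All four constraints are satisfied.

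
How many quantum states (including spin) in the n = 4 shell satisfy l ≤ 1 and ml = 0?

4

The n = 4 shell has l = 0 through 3; check each.
The (l, ml) pairs meeting l ≤ 1 and ml = 0 give: l=0 → 1; l=1 → 1.
Orbitals: 1 + 1 = 2. Each orbital carries two spin states, so 2 × 2 = 4 states.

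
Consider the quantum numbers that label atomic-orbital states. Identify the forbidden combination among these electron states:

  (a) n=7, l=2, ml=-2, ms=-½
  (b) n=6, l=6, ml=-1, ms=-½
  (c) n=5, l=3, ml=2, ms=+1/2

(b)

(b) has l = 6 ≥ n = 6, violating 0 ≤ l ≤ n−1.
The remaining sets (a), (c) satisfy all four rules.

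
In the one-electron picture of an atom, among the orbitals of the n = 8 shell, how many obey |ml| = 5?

6

The n = 8 shell has l = 0 through 7; check each.
Per l-value: l=5 → 2; l=6 → 2; l=7 → 2.
Total orbitals: 2 + 2 + 2 = 6.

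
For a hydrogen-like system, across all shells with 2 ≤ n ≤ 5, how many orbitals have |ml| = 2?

12

Per-shell orbital counts meeting the constraint:
n=3 → 2; n=4 → 4; n=5 → 6.
Total orbitals: 2 + 4 + 6 = 12.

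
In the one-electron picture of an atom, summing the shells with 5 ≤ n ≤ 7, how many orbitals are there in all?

Shell n has n² orbitals: 5²=25 + 6²=36 + 7²=49 = 110 orbitals.

110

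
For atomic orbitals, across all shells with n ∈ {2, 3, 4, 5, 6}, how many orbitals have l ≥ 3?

50

Per-shell orbital counts meeting the constraint:
n=4 → 7; n=5 → 16; n=6 → 27.
Total orbitals: 7 + 16 + 27 = 50.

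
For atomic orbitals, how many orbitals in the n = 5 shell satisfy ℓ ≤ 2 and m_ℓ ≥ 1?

The n = 5 shell has ℓ = 0 through 4; check each.
Contributions: ℓ=1 → 1; ℓ=2 → 2.
Total orbitals: 1 + 2 = 3.

3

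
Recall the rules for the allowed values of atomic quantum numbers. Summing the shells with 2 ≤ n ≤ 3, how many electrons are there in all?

26

Shell n has n² orbitals: 2²=4 + 3²=9 = 13 orbitals.
Two spin states per orbital: 2 × 13 = 26 electrons.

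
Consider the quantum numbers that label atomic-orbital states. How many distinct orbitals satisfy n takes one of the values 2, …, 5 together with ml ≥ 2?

10

Work shell by shell — for each n, count the (l, ml) pairs that satisfy ml ≥ 2:
n=3 → 1; n=4 → 3; n=5 → 6.
Total orbitals: 1 + 3 + 6 = 10.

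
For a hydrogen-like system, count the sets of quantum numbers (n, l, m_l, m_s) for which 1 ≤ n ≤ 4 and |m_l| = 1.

Count contributing orbitals for each principal shell:
n=2 → 2; n=3 → 4; n=4 → 6.
Orbitals: 2 + 4 + 6 = 12. Including both spin states (m_s = ±1/2) gives 2 × 12 = 24 states.

24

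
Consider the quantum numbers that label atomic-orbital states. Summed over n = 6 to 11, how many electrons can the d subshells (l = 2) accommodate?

A d subshell (l = 2) exists for every n ≥ 3, so shells n = 6, 7, 8, 9, 10, 11 each contribute one — 6 subshells.
Since each d subshell holds 2(2·2+1) = 10 electrons, the total is 6 × 10 = 60.

60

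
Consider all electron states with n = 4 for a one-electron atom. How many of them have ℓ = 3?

14

Orbitals with ℓ = 3, by ℓ: ℓ=3 → 7.
Orbitals: 7. Each orbital carries two spin states, so 7 × 2 = 14 states.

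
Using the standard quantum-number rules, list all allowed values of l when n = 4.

0, 1, 2, 3

l is an integer with 0 ≤ l ≤ n−1, so for n = 4: l = 0, 1, 2, 3.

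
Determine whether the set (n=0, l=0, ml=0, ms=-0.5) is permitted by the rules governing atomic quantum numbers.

Invalid

The principal quantum number must be a positive integer (n ≥ 1), but here n = 0.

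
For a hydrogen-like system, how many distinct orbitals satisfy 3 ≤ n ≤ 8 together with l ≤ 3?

Work shell by shell — for each n, count the (l, ml) pairs that satisfy l ≤ 3:
n=3 → 9; n=4 → 16; n=5 → 16; n=6 → 16; n=7 → 16; n=8 → 16.
Total orbitals: 9 + 16 + 16 + 16 + 16 + 16 = 89.

89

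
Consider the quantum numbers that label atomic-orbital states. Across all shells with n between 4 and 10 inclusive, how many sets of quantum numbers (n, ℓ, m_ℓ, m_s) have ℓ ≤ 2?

For each n in the range, tally the orbitals obeying ℓ ≤ 2:
n=4 → 9; n=5 → 9; n=6 → 9; n=7 → 9; n=8 → 9; n=9 → 9; n=10 → 9.
Orbitals: 9 + 9 + 9 + 9 + 9 + 9 + 9 = 63. Including both spin states (m_s = ±1/2) gives 2 × 63 = 126 states.

126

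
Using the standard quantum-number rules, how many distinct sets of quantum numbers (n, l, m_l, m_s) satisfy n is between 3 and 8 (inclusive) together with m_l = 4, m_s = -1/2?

10

Count contributing orbitals for each principal shell:
n=5 → 1; n=6 → 2; n=7 → 3; n=8 → 4.
Orbitals: 1 + 2 + 3 + 4 = 10. With m_s fixed to -1/2 there is one state per orbital, so 10 states.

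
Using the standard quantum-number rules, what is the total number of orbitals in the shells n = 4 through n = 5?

41

Shell n has n² orbitals: 4²=16 + 5²=25 = 41 orbitals.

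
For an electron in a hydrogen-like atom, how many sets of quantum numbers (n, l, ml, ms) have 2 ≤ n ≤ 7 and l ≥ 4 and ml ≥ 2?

44

Count contributing orbitals for each principal shell:
n=5 → 3; n=6 → 7; n=7 → 12.
Orbitals: 3 + 7 + 12 = 22. Including both spin states (ms = ±1/2) gives 2 × 22 = 44 states.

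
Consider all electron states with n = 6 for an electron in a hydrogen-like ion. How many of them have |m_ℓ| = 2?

16

With n = 6 the allowed ℓ are 0, 1, …, 5.
The (ℓ, m_ℓ) pairs meeting |m_ℓ| = 2 give: ℓ=2 → 2; ℓ=3 → 2; ℓ=4 → 2; ℓ=5 → 2.
Orbitals: 2 + 2 + 2 + 2 = 8. Each orbital carries two spin states, so 8 × 2 = 16 states.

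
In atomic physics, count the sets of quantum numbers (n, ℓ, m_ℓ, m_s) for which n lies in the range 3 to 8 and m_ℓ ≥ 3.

70

For each n in the range, tally the orbitals obeying m_ℓ ≥ 3:
n=4 → 1; n=5 → 3; n=6 → 6; n=7 → 10; n=8 → 15.
Orbitals: 1 + 3 + 6 + 10 + 15 = 35. Including both spin states (m_s = ±1/2) gives 2 × 35 = 70 states.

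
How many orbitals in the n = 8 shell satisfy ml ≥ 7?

1

Per l-value: l=7 → 1.
Total orbitals: 1.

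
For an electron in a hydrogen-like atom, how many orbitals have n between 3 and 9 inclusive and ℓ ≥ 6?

86

Count contributing orbitals for each principal shell:
n=7 → 13; n=8 → 28; n=9 → 45.
Total orbitals: 13 + 28 + 45 = 86.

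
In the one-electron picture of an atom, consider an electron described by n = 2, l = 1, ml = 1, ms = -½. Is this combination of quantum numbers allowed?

n = 2 is a positive integer. l = 1 satisfies 0 ≤ l ≤ n−1 = 1. ml = 1 lies in the range −l … +l (here −1 … 1). ms = -1/2 is one of ±1/2.
All four constraints are satisfied.

Valid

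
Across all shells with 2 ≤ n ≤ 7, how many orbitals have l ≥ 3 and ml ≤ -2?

30

Work shell by shell — for each n, count the (l, ml) pairs that satisfy l ≥ 3 and ml ≤ -2:
n=4 → 2; n=5 → 5; n=6 → 9; n=7 → 14.
Total orbitals: 2 + 5 + 9 + 14 = 30.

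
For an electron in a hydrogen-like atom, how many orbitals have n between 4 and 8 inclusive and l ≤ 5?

Treat each shell separately and count matching orbitals:
n=4 → 16; n=5 → 25; n=6 → 36; n=7 → 36; n=8 → 36.
Total orbitals: 16 + 25 + 36 + 36 + 36 = 149.

149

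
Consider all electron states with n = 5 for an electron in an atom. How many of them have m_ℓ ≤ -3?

Go through ℓ = 0, …, 4 (the values permitted for n = 5).
The (ℓ, m_ℓ) pairs meeting m_ℓ ≤ -3 give: ℓ=3 → 1; ℓ=4 → 2.
Orbitals: 1 + 2 = 3. Each orbital carries two spin states, so 3 × 2 = 6 states.

6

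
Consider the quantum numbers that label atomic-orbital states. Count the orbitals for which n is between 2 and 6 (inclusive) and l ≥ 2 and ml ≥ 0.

40

Work shell by shell — for each n, count the (l, ml) pairs that satisfy l ≥ 2 and ml ≥ 0:
n=3 → 3; n=4 → 7; n=5 → 12; n=6 → 18.
Total orbitals: 3 + 7 + 12 + 18 = 40.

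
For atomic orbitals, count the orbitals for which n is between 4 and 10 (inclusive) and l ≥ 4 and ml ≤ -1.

119

Count contributing orbitals for each principal shell:
n=5 → 4; n=6 → 9; n=7 → 15; n=8 → 22; n=9 → 30; n=10 → 39.
Total orbitals: 4 + 9 + 15 + 22 + 30 + 39 = 119.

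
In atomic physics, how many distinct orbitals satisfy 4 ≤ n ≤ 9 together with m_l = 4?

Per-shell orbital counts meeting the constraint:
n=5 → 1; n=6 → 2; n=7 → 3; n=8 → 4; n=9 → 5.
Total orbitals: 1 + 2 + 3 + 4 + 5 = 15.

15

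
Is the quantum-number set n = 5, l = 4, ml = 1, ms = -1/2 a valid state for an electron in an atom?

n = 5 is a positive integer. l = 4 satisfies 0 ≤ l ≤ n−1 = 4. ml = 1 lies in the range −l … +l (here −4 … 4). ms = -1/2 is one of ±1/2.
All four constraints are satisfied.

Yes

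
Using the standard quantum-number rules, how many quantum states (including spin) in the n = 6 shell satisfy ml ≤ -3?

12

Go through l = 0, …, 5 (the values permitted for n = 6).
Contributions: l=3 → 1; l=4 → 2; l=5 → 3.
Orbitals: 1 + 2 + 3 = 6. Each orbital carries two spin states, so 6 × 2 = 12 states.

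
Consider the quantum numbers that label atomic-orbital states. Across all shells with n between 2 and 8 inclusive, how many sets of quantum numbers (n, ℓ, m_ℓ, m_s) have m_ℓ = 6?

Treat each shell separately and count matching orbitals:
n=7 → 1; n=8 → 2.
Orbitals: 1 + 2 = 3. Including both spin states (m_s = ±1/2) gives 2 × 3 = 6 states.

6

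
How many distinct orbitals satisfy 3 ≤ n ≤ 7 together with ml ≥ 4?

10

Count contributing orbitals for each principal shell:
n=5 → 1; n=6 → 3; n=7 → 6.
Total orbitals: 1 + 3 + 6 = 10.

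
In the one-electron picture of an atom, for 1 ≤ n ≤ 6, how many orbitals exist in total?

Total orbitals = 1² + 2² + 3² + 4² + 5² + 6² = 91.

91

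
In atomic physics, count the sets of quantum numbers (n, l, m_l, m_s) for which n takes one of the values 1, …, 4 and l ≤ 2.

46

Work shell by shell — for each n, count the (l, m_l) pairs that satisfy l ≤ 2:
n=1 → 1; n=2 → 4; n=3 → 9; n=4 → 9.
Orbitals: 1 + 4 + 9 + 9 = 23. Including both spin states (m_s = ±1/2) gives 2 × 23 = 46 states.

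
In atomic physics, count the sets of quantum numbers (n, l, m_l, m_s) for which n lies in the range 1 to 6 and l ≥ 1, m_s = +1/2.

Per-shell orbital counts meeting the constraint:
n=2 → 3; n=3 → 8; n=4 → 15; n=5 → 24; n=6 → 35.
Orbitals: 3 + 8 + 15 + 24 + 35 = 85. With m_s fixed to +1/2 there is one state per orbital, so 85 states.

85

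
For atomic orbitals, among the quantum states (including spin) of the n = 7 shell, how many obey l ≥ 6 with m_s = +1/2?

13

With n = 7 the allowed l are 0, 1, …, 6.
Orbitals with l ≥ 6, by l: l=6 → 13.
Orbitals: 13. With m_s fixed to a single value there is one state per orbital, giving 13 states.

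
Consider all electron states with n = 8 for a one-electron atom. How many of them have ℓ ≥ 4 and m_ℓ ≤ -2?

36

With n = 8 the allowed ℓ are 0, 1, …, 7.
Per ℓ-value: ℓ=4 → 3; ℓ=5 → 4; ℓ=6 → 5; ℓ=7 → 6.
Orbitals: 3 + 4 + 5 + 6 = 18. Each orbital carries two spin states, so 18 × 2 = 36 states.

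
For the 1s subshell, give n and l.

The leading integer gives n = 1; the letter 's' means l = 0.

n = 1, l = 0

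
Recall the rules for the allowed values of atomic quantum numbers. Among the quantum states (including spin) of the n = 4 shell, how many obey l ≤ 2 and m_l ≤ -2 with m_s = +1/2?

1

Go through l = 0, …, 3 (the values permitted for n = 4).
Contributions: l=2 → 1.
Orbitals: 1. With m_s fixed to a single value there is one state per orbital, giving 1 state.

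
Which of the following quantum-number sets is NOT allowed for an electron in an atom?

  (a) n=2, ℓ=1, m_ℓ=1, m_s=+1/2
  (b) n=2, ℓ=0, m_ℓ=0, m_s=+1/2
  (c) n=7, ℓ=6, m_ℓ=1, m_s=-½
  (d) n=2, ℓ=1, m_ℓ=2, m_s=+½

(d) has |m_ℓ| = 2 > ℓ = 1, violating −ℓ ≤ m_ℓ ≤ ℓ.
The remaining sets (a), (b), (c) satisfy all four rules.

(d)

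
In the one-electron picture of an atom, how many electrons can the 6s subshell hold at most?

A subshell with l = 0 has 2l+1 = 1 orbital, each holding 2 electrons (spin ±1/2), so 1 × 2 = 2.

2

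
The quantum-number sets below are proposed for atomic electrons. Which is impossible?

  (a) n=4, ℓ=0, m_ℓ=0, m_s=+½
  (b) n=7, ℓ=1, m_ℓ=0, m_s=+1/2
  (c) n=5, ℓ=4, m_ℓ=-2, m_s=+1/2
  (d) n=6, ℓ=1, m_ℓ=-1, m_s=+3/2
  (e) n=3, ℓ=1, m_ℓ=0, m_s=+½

(d) has m_s = +3/2, but an electron's spin must be ±1/2.
The remaining sets (a), (b), (c), (e) satisfy all four rules.

(d)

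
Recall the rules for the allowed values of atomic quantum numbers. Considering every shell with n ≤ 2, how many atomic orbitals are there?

5

Total orbitals = 1² + 2² = 5.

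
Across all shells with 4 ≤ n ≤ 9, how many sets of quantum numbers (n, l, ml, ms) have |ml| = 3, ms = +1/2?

Count contributing orbitals for each principal shell:
n=4 → 2; n=5 → 4; n=6 → 6; n=7 → 8; n=8 → 10; n=9 → 12.
Orbitals: 2 + 4 + 6 + 8 + 10 + 12 = 42. With ms fixed to +1/2 there is one state per orbital, so 42 states.

42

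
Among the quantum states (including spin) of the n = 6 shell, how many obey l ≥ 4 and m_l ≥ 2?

14

The n = 6 shell has l = 0 through 5; check each.
Contributions: l=4 → 3; l=5 → 4.
Orbitals: 3 + 4 = 7. Each orbital carries two spin states, so 7 × 2 = 14 states.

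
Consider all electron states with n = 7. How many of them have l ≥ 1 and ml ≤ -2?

Go through l = 0, …, 6 (the values permitted for n = 7).
Orbitals with l ≥ 1 and ml ≤ -2, by l: l=2 → 1; l=3 → 2; l=4 → 3; l=5 → 4; l=6 → 5.
Orbitals: 1 + 2 + 3 + 4 + 5 = 15. Each orbital carries two spin states, so 15 × 2 = 30 states.

30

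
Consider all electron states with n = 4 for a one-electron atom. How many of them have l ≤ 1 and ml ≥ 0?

6

For n = 4, l ranges over 0 … 3.
Orbitals with l ≤ 1 and ml ≥ 0, by l: l=0 → 1; l=1 → 2.
Orbitals: 1 + 2 = 3. Each orbital carries two spin states, so 3 × 2 = 6 states.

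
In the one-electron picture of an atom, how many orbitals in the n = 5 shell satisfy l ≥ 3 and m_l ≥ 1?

Go through l = 0, …, 4 (the values permitted for n = 5).
Orbitals with l ≥ 3 and m_l ≥ 1, by l: l=3 → 3; l=4 → 4.
Total orbitals: 3 + 4 = 7.

7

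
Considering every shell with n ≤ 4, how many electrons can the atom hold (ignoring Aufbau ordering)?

60

Total orbitals = 1² + 2² + 3² + 4² = 30. Doubling for spin gives 60 electrons.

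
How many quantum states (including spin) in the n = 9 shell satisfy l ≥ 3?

Go through l = 0, …, 8 (the values permitted for n = 9).
Per l-value: l=3 → 7; l=4 → 9; l=5 → 11; l=6 → 13; l=7 → 15; l=8 → 17.
Orbitals: 7 + 9 + 11 + 13 + 15 + 17 = 72. Each orbital carries two spin states, so 72 × 2 = 144 states.

144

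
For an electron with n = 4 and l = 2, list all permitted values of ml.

-2, -1, 0, 1, 2

ml takes every integer from −l to +l. With l = 2 that gives the 5 values -2, -1, 0, 1, 2.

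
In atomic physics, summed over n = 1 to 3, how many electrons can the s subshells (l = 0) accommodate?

6

An s subshell (l = 0) exists for every n ≥ 1, so shells n = 1, 2, 3 each contribute one — 3 subshells.
Since each s subshell holds 2(2·0+1) = 2 electrons, the total is 3 × 2 = 6.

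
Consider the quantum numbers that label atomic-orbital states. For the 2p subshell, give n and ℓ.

n = 2, ℓ = 1

The leading integer gives n = 2; the letter 'p' means ℓ = 1.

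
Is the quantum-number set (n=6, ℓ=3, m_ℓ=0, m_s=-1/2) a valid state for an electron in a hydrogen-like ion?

n = 6 is a positive integer. ℓ = 3 satisfies 0 ≤ ℓ ≤ n−1 = 5. m_ℓ = 0 lies in the range −ℓ … +ℓ (here −3 … 3). m_s = -1/2 is one of ±1/2.
All four constraints are satisfied.

Yes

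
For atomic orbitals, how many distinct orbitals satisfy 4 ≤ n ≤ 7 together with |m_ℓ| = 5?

Work shell by shell — for each n, count the (ℓ, m_ℓ) pairs that satisfy |m_ℓ| = 5:
n=6 → 2; n=7 → 4.
Total orbitals: 2 + 4 = 6.

6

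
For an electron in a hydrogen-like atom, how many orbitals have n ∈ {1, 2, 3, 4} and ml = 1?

For each n in the range, tally the orbitals obeying ml = 1:
n=2 → 1; n=3 → 2; n=4 → 3.
Total orbitals: 1 + 2 + 3 = 6.

6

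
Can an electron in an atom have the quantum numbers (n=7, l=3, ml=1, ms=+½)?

Allowed

n = 7 is a positive integer. l = 3 satisfies 0 ≤ l ≤ n−1 = 6. ml = 1 lies in the range −l … +l (here −3 … 3). ms = +1/2 is one of ±1/2.
All four constraints are satisfied.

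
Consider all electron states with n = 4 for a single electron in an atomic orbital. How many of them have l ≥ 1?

Contributions: l=1 → 3; l=2 → 5; l=3 → 7.
Orbitals: 3 + 5 + 7 = 15. Each orbital carries two spin states, so 15 × 2 = 30 states.

30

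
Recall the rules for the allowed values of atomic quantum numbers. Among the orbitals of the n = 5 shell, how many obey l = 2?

Go through l = 0, …, 4 (the values permitted for n = 5).
The (l, m_l) pairs meeting l = 2 give: l=2 → 5.
Total orbitals: 5.

5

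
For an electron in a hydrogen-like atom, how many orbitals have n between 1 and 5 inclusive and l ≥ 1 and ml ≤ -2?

10

Per-shell orbital counts meeting the constraint:
n=3 → 1; n=4 → 3; n=5 → 6.
Total orbitals: 1 + 3 + 6 = 10.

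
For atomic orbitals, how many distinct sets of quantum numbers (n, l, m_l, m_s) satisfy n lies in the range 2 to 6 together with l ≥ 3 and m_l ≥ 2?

32

Go shell by shell, enumerating (l, m_l) with l ≥ 3 and m_l ≥ 2:
n=4 → 2; n=5 → 5; n=6 → 9.
Orbitals: 2 + 5 + 9 = 16. Including both spin states (m_s = ±1/2) gives 2 × 16 = 32 states.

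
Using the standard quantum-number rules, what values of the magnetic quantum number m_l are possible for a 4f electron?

-3, -2, -1, 0, 1, 2, 3

The 4f subshell has l = 3, and m_l takes every integer from −l to +l. With l = 3 that gives the 7 values -3, -2, -1, 0, 1, 2, 3.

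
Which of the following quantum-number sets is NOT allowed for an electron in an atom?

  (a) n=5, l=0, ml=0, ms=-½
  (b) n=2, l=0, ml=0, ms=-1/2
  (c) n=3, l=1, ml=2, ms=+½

(c) has |ml| = 2 > l = 1, violating −l ≤ ml ≤ l.
The remaining sets (a), (b) satisfy all four rules.

(c)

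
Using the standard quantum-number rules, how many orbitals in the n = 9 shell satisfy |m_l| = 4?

10

With n = 9 the allowed l are 0, 1, …, 8.
Per l-value: l=4 → 2; l=5 → 2; l=6 → 2; l=7 → 2; l=8 → 2.
Total orbitals: 2 + 2 + 2 + 2 + 2 = 10.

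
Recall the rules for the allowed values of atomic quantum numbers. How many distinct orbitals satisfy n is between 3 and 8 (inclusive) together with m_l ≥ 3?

35

Per-shell orbital counts meeting the constraint:
n=4 → 1; n=5 → 3; n=6 → 6; n=7 → 10; n=8 → 15.
Total orbitals: 1 + 3 + 6 + 10 + 15 = 35.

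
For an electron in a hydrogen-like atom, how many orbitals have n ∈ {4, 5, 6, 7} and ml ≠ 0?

104

For each n in the range, tally the orbitals obeying ml ≠ 0:
n=4 → 12; n=5 → 20; n=6 → 30; n=7 → 42.
Total orbitals: 12 + 20 + 30 + 42 = 104.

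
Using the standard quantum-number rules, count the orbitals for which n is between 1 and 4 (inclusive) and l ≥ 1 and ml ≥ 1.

10

Treat each shell separately and count matching orbitals:
n=2 → 1; n=3 → 3; n=4 → 6.
Total orbitals: 1 + 3 + 6 = 10.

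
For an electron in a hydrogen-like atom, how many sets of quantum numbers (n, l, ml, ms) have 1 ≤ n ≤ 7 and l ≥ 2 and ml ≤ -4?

20

Per-shell orbital counts meeting the constraint:
n=5 → 1; n=6 → 3; n=7 → 6.
Orbitals: 1 + 3 + 6 = 10. Including both spin states (ms = ±1/2) gives 2 × 10 = 20 states.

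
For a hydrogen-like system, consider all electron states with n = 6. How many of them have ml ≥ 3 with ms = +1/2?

6

Contributions: l=3 → 1; l=4 → 2; l=5 → 3.
Orbitals: 1 + 2 + 3 = 6. With ms fixed to a single value there is one state per orbital, giving 6 states.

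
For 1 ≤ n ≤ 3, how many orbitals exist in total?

Total orbitals = 1² + 2² + 3² = 14.

14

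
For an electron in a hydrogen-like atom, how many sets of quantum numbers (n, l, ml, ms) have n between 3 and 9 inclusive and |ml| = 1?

140

Go shell by shell, enumerating (l, ml) with |ml| = 1:
n=3 → 4; n=4 → 6; n=5 → 8; n=6 → 10; n=7 → 12; n=8 → 14; n=9 → 16.
Orbitals: 4 + 6 + 8 + 10 + 12 + 14 + 16 = 70. Including both spin states (ms = ±1/2) gives 2 × 70 = 140 states.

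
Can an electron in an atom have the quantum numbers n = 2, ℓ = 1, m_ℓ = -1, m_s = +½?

Yes

n = 2 is a positive integer. ℓ = 1 satisfies 0 ≤ ℓ ≤ n−1 = 1. m_ℓ = -1 lies in the range −ℓ … +ℓ (here −1 … 1). m_s = +1/2 is one of ±1/2.
All four constraints are satisfied.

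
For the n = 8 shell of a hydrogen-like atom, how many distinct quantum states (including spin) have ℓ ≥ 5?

For n = 8, ℓ ranges over 0 … 7.
Orbitals with ℓ ≥ 5, by ℓ: ℓ=5 → 11; ℓ=6 → 13; ℓ=7 → 15.
Orbitals: 11 + 13 + 15 = 39. Each orbital carries two spin states, so 39 × 2 = 78 states.

78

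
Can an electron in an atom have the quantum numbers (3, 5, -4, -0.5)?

Invalid

The orbital quantum number must satisfy 0 ≤ l ≤ n−1. With n = 3 the allowed l values are 0, 1, 2, so l = 5 is out of range.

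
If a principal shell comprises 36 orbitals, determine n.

n = 6

n² = 36 ⇒ n = 6.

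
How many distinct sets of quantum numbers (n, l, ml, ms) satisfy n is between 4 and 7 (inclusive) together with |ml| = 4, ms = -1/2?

12

Treat each shell separately and count matching orbitals:
n=5 → 2; n=6 → 4; n=7 → 6.
Orbitals: 2 + 4 + 6 = 12. With ms fixed to -1/2 there is one state per orbital, so 12 states.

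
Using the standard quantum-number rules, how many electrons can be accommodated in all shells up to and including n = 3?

28

Total orbitals = 1² + 2² + 3² = 14. Doubling for spin gives 28 electrons.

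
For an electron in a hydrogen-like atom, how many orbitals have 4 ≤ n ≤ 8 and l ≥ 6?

41

For each n in the range, tally the orbitals obeying l ≥ 6:
n=7 → 13; n=8 → 28.
Total orbitals: 13 + 28 = 41.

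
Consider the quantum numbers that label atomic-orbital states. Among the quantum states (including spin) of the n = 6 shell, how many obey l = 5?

Contributions: l=5 → 11.
Orbitals: 11. Each orbital carries two spin states, so 11 × 2 = 22 states.

22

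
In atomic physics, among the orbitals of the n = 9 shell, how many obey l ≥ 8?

Contributions: l=8 → 17.
Total orbitals: 17.

17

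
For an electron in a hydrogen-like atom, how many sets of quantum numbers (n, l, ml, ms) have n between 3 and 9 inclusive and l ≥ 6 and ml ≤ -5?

Count contributing orbitals for each principal shell:
n=7 → 2; n=8 → 5; n=9 → 9.
Orbitals: 2 + 5 + 9 = 16. Including both spin states (ms = ±1/2) gives 2 × 16 = 32 states.

32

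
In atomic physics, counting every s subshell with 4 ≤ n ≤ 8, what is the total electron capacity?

10

An s subshell (l = 0) exists for every n ≥ 1, so shells n = 4, 5, 6, 7, 8 each contribute one — 5 subshells.
Since each s subshell holds 2(2·0+1) = 2 electrons, the total is 5 × 2 = 10.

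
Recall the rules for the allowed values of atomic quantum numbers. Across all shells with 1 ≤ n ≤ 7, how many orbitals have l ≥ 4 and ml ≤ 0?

34

For each n in the range, tally the orbitals obeying l ≥ 4 and ml ≤ 0:
n=5 → 5; n=6 → 11; n=7 → 18.
Total orbitals: 5 + 11 + 18 = 34.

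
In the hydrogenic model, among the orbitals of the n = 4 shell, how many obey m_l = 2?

2

The n = 4 shell has l = 0 through 3; check each.
The (l, m_l) pairs meeting m_l = 2 give: l=2 → 1; l=3 → 1.
Total orbitals: 1 + 1 = 2.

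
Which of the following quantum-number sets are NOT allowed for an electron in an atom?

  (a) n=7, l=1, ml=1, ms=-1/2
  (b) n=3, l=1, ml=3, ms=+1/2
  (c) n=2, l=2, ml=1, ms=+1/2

(b) has |ml| = 3 > l = 1, violating −l ≤ ml ≤ l.
(c) has l = 2 ≥ n = 2, violating 0 ≤ l ≤ n−1.
The remaining set (a) satisfies all four rules.

(b) and (c)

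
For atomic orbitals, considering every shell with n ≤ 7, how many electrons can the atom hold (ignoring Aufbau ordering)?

Total orbitals = 1² + 2² + 3² + 4² + 5² + 6² + 7² = 140. Doubling for spin gives 280 electrons.

280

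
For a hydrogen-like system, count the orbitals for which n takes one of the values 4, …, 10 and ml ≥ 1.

161

Treat each shell separately and count matching orbitals:
n=4 → 6; n=5 → 10; n=6 → 15; n=7 → 21; n=8 → 28; n=9 → 36; n=10 → 45.
Total orbitals: 6 + 10 + 15 + 21 + 28 + 36 + 45 = 161.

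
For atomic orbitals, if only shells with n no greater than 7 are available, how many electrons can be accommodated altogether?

Total orbitals = 1² + 2² + 3² + 4² + 5² + 6² + 7² = 140. Doubling for spin gives 280 electrons.

280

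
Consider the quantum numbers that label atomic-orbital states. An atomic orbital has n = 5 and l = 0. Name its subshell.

5s

l = 0 corresponds to the letter 's', so the subshell is 5s.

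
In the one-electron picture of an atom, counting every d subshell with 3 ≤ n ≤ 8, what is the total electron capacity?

A d subshell (ℓ = 2) exists for every n ≥ 3, so shells n = 3, 4, 5, 6, 7, 8 each contribute one — 6 subshells.
Since each d subshell holds 2(2·2+1) = 10 electrons, the total is 6 × 10 = 60.

60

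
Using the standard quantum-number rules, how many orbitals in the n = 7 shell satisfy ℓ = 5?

For n = 7, ℓ ranges over 0 … 6.
Per ℓ-value: ℓ=5 → 11.
Total orbitals: 11.

11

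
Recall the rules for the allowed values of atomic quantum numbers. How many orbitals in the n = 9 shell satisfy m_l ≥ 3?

With n = 9 the allowed l are 0, 1, …, 8.
Per l-value: l=3 → 1; l=4 → 2; l=5 → 3; l=6 → 4; l=7 → 5; l=8 → 6.
Total orbitals: 1 + 2 + 3 + 4 + 5 + 6 = 21.

21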